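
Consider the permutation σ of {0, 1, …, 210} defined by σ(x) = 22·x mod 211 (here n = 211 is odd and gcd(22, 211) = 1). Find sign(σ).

Orbit of 145 under x↦22x: [145, 25, 128, 73, 129, 95, 191]… (length divides ord_211(22)).
Cycle lengths of π_22 on ℤ/211ℤ: [210, 1]; 2 cycles in total.
Σ(ℓ_i−1) = 211−2 = 209; sign = (−1)^209 = -1.
The Jacobi symbol (22|211) = -1 (Zolotarev) agrees.

-1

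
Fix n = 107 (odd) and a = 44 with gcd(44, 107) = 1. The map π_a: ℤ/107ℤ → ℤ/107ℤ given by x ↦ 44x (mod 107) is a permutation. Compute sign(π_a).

Trace 101: π^k(101) = [101, 57, 47, 35, 42, 29, 99] for k=0..6.
Cycle type of π: 53×2 + 1; total 3 cycles.
With 3 cycles on 107 points, sign = (−1)^{107−3} = +1.

+1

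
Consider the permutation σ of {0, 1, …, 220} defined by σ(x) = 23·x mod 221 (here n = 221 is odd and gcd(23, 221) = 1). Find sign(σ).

-1

Start at x=53: 53 → 114 → 191 → 194 → 42 → 82 → 118 → … (one orbit).
π_23 has 8 disjoint cycles with lengths [48, 48, 48, 48, 16, 6, 6, 1] on {0,…,220}.
With 8 cycles on 221 points, sign = (−1)^{221−8} = -1.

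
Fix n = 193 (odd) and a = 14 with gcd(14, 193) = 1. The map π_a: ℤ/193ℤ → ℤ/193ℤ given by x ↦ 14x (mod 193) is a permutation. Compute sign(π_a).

Start at x=190: 190 → 151 → 184 → 67 → 166 → 8 → 112 → … (one orbit).
Cycle type of π: 32×6 + 1; total 7 cycles.
sign(π) = (−1)^{n − #cycles} = (−1)^{193−7} = (−1)^186 = +1.
(14|193)_J = +1 (Zolotarev's lemma cross-check).

+1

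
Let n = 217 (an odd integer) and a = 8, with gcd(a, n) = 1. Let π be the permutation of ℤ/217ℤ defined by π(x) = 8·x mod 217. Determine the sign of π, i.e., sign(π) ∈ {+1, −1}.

+1

Start at x=78: 78 → 190 → 1 → 8 → 64 → 78 (one orbit).
Cycle type of π: 5×42 + 1×7; total 49 cycles.
With 49 cycles on 217 points, sign = (−1)^{217−49} = +1.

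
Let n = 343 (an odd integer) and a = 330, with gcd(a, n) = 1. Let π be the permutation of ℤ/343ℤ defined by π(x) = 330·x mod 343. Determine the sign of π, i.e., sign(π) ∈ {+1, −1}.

+1

Orbit of 295 under x↦330x: [295, 281, 120, 155, 43, 127, 64]… (length divides ord_343(330)).
The orbit structure of x ↦ 330x mod 343: 19 orbits of sizes [49, 49, 49, 49, 49, 49, 7, 7, 7, 7, 7, 7, 1, 1, 1, 1, 1, 1, 1].
sign(π) = (−1)^{n − #cycles} = (−1)^{343−19} = (−1)^324 = +1.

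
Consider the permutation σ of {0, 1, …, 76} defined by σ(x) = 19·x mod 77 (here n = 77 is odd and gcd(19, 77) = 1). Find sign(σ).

Orbit of 62 under x↦19x: [62, 23, 52, 64, 61, 4, 76]… (length divides ord_77(19)).
Cycle type of π: 30×2 + 10 + 6 + 1; total 5 cycles.
n − c = 77 − 5 = 72; sign = (−1)^72 = +1.
Zolotarev: (19|77) = +1, matching the cycle-count sign.

+1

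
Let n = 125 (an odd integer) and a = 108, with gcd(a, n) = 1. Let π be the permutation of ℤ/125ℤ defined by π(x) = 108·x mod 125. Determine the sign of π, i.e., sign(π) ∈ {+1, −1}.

Start at x=53: 53 → 99 → 67 → 111 → 113 → 79 → 32 → … (one orbit).
π_108 has 4 disjoint cycles with lengths [100, 20, 4, 1] on {0,…,124}.
4 cycles on 125: each ℓ→(−1)^(ℓ−1), product (−1)^121 = -1.
The Jacobi symbol (108|125) = -1 (Zolotarev) agrees.

-1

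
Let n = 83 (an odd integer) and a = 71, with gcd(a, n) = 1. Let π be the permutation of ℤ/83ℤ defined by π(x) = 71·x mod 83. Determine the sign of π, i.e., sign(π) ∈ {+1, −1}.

-1

Start at x=54: 54 → 16 → 57 → 63 → 74 → 25 → 32 → … (one orbit).
2 cycles of lengths [82, 1].
2 cycles on 83: each ℓ→(−1)^(ℓ−1), product (−1)^81 = -1.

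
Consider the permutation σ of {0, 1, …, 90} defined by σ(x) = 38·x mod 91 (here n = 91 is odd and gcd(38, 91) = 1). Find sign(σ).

Orbit of 38 under x↦38x: [38, 79, 90, 53, 12, 1]… (length divides ord_91(38)).
20 cycles of lengths [6, 6, 6, 6, 6, 6, 6, 6, 6, 6, 6, 6, 6, 2, 2, 2, 2, 2, 2, 1].
sign(π) = (−1)^{n − #cycles} = (−1)^{91−20} = (−1)^71 = -1.
Check: (38/91) = -1 by Zolotarev.

-1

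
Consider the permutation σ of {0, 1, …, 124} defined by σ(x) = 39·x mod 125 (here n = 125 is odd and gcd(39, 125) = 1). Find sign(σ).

+1

Trace 64: π^k(64) = [64, 121, 94, 41, 99, 111, 79] for k=0..6.
7 cycles of lengths [50, 50, 10, 10, 2, 2, 1].
sign(π) = (−1)^{n − #cycles} = (−1)^{125−7} = (−1)^118 = +1.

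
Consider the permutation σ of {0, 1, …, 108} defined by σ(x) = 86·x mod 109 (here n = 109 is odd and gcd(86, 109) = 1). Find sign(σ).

-1

Trace 38: π^k(38) = [38, 107, 46, 32, 27, 33, 4] for k=0..6.
Cycle lengths of π_86 on ℤ/109ℤ: [36, 36, 36, 1]; 4 cycles in total.
n − c = 109 − 4 = 105; sign = (−1)^105 = -1.
Zolotarev: (86|109) = -1, matching the cycle-count sign.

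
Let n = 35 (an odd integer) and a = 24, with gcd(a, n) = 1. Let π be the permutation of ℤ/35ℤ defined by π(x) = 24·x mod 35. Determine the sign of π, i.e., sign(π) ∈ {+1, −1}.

-1

Trace 11: π^k(11) = [11, 19, 1, 24, 16, 34] for k=0..5.
8 cycles of lengths [6, 6, 6, 6, 6, 2, 2, 1].
35 − 8 = 27 transpositions; sign(π) = (−1)^27 = -1.
(24|35)_J = -1 (Zolotarev's lemma cross-check).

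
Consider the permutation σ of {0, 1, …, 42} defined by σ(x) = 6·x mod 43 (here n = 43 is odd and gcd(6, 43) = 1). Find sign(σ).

Start at x=1: 1 → 6 → 36 → 1 (one orbit).
The orbit structure of x ↦ 6x mod 43: 15 orbits of sizes [3, 3, 3, 3, 3, 3, 3, 3, 3, 3, 3, 3, 3, 3, 1].
Σ(ℓ_i−1) = 43−15 = 28; sign = (−1)^28 = +1.

+1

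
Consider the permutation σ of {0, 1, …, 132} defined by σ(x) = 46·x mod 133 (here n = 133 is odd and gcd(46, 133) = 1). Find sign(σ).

Start at x=11: 11 → 107 → 1 → 46 → 121 → 113 → 11 (one orbit).
π_46 has 24 disjoint cycles with lengths [6, 6, 6, 6, 6, 6, 6, 6, 6, 6, 6, 6, 6, 6, 6, 6, 6, 6, 6, 6, 6, 3, 3, 1] on {0,…,132}.
Σ(ℓ_i−1) = 133−24 = 109; sign = (−1)^109 = -1.

-1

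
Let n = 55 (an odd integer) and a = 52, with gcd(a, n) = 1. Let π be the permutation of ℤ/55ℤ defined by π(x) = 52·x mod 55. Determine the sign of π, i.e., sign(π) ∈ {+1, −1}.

+1

Start at x=4: 4 → 43 → 36 → 2 → 49 → 18 → 1 → … (one orbit).
Decompose π into cycles: lengths [20, 20, 10, 4, 1] (5 cycles, including the fixed point 0).
n − c = 55 − 5 = 50; sign = (−1)^50 = +1.
The Jacobi symbol (52|55) = +1 (Zolotarev) agrees.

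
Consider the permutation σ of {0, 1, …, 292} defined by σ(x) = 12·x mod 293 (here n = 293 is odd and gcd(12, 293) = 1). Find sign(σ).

-1

Orbit of 239 under x↦12x: [239, 231, 135, 155, 102, 52, 38]… (length divides ord_293(12)).
π_12 has 2 disjoint cycles with lengths [292, 1] on {0,…,292}.
293 − 2 = 291 transpositions; sign(π) = (−1)^291 = -1.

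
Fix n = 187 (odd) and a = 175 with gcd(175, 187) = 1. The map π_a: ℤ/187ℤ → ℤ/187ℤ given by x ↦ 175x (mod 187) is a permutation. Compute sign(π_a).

Start at x=142: 142 → 166 → 65 → 155 → 10 → 67 → 131 → … (one orbit).
π_175 has 17 disjoint cycles with lengths [16, 16, 16, 16, 16, 16, 16, 16, 16, 16, 16, 2, 2, 2, 2, 2, 1] on {0,…,186}.
With 17 cycles on 187 points, sign = (−1)^{187−17} = +1.

+1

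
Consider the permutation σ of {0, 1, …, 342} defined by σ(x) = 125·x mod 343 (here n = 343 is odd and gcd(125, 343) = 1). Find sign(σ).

Start at x=330: 330 → 90 → 274 → 293 → 267 → 104 → 309 → … (one orbit).
π_125 has 10 disjoint cycles with lengths [98, 98, 98, 14, 14, 14, 2, 2, 2, 1] on {0,…,342}.
10 cycles on 343: each ℓ→(−1)^(ℓ−1), product (−1)^333 = -1.
Via Zolotarev, sign(π_{125}) = (125|343) = -1.

-1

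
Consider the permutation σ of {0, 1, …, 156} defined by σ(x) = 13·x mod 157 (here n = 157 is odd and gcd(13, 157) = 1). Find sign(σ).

Start at x=144: 144 → 145 → 1 → 13 → 12 → 156 → 144 (one orbit).
27 cycles of lengths [6, 6, 6, 6, 6, 6, 6, 6, 6, 6, 6, 6, 6, 6, 6, 6, 6, 6, 6, 6, 6, 6, 6, 6, 6, 6, 1].
27 cycles on 157: each ℓ→(−1)^(ℓ−1), product (−1)^130 = +1.
(13|157)_J = +1 (Zolotarev's lemma cross-check).

+1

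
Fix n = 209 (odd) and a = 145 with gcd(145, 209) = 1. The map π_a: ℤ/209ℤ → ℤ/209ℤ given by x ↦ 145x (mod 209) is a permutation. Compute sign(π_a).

+1

Trace 58: π^k(58) = [58, 50, 144, 189, 26, 8, 115] for k=0..6.
Cycle lengths of π_145 on ℤ/209ℤ: [30, 30, 30, 30, 30, 30, 10, 6, 6, 6, 1]; 11 cycles in total.
With 11 cycles on 209 points, sign = (−1)^{209−11} = +1.
(145|209)_J = +1 (Zolotarev's lemma cross-check).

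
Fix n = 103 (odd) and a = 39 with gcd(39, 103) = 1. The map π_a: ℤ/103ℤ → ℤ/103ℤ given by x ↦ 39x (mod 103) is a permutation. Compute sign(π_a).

Orbit of 30 under x↦39x: [30, 37, 1, 39, 79, 94, 61]… (length divides ord_103(39)).
Cycle type of π: 34×3 + 1; total 4 cycles.
Σ(ℓ_i−1) = 103−4 = 99; sign = (−1)^99 = -1.
Check: (39/103) = -1 by Zolotarev.

-1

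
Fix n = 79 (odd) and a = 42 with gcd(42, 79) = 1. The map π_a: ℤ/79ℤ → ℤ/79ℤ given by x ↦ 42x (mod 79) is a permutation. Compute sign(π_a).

Trace 38: π^k(38) = [38, 16, 40, 21, 13, 72, 22] for k=0..6.
π_42 has 3 disjoint cycles with lengths [39, 39, 1] on {0,…,78}.
sign(π) = (−1)^{n − #cycles} = (−1)^{79−3} = (−1)^76 = +1.
(42|79)_J = +1 (Zolotarev's lemma cross-check).

+1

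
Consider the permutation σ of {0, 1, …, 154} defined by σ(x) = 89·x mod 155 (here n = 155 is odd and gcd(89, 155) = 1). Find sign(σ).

-1

Start at x=16: 16 → 29 → 101 → 154 → 66 → 139 → 126 → … (one orbit).
Cycle lengths of π_89 on ℤ/155ℤ: [10, 10, 10, 10, 10, 10, 10, 10, 10, 10, 10, 10, 10, 10, 10, 2, 2, 1]; 18 cycles in total.
n − c = 155 − 18 = 137; sign = (−1)^137 = -1.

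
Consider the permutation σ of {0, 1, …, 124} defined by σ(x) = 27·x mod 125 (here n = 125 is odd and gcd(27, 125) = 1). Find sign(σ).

-1

Trace 33: π^k(33) = [33, 16, 57, 39, 53, 56, 12] for k=0..6.
Cycle lengths of π_27 on ℤ/125ℤ: [100, 20, 4, 1]; 4 cycles in total.
With 4 cycles on 125 points, sign = (−1)^{125−4} = -1.
Check: (27/125) = -1 by Zolotarev.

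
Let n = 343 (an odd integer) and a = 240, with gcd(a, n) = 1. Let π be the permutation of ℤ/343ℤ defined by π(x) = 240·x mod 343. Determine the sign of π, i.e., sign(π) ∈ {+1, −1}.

Trace 30: π^k(30) = [30, 340, 309, 72, 130, 330, 310] for k=0..6.
Cycle lengths of π_240 on ℤ/343ℤ: [147, 147, 21, 21, 3, 3, 1]; 7 cycles in total.
sign(π) = (−1)^{n − #cycles} = (−1)^{343−7} = (−1)^336 = +1.

+1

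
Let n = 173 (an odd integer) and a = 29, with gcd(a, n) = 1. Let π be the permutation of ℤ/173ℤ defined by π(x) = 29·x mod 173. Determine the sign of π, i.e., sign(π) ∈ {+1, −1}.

+1

Start at x=22: 22 → 119 → 164 → 85 → 43 → 36 → 6 → … (one orbit).
5 cycles of lengths [43, 43, 43, 43, 1].
With 5 cycles on 173 points, sign = (−1)^{173−5} = +1.
(29|173)_J = +1 (Zolotarev's lemma cross-check).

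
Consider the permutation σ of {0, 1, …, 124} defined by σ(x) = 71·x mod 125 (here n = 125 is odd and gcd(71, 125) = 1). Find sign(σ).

+1

Trace 41: π^k(41) = [41, 36, 56, 101, 46, 16, 11] for k=0..6.
π_71 has 13 disjoint cycles with lengths [25, 25, 25, 25, 5, 5, 5, 5, 1, 1, 1, 1, 1] on {0,…,124}.
125 − 13 = 112 transpositions; sign(π) = (−1)^112 = +1.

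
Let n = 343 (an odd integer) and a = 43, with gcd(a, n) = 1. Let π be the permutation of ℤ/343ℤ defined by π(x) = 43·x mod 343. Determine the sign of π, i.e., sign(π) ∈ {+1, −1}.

+1

Start at x=113: 113 → 57 → 50 → 92 → 183 → 323 → 169 → … (one orbit).
Cycle lengths of π_43 on ℤ/343ℤ: [49, 49, 49, 49, 49, 49, 7, 7, 7, 7, 7, 7, 1, 1, 1, 1, 1, 1, 1]; 19 cycles in total.
n − c = 343 − 19 = 324; sign = (−1)^324 = +1.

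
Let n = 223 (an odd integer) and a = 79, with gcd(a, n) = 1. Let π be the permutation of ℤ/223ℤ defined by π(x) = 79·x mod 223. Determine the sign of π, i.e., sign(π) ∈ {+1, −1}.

Start at x=24: 24 → 112 → 151 → 110 → 216 → 116 → 21 → … (one orbit).
The orbit structure of x ↦ 79x mod 223: 2 orbits of sizes [222, 1].
sign(π) = (−1)^{n − #cycles} = (−1)^{223−2} = (−1)^221 = -1.

-1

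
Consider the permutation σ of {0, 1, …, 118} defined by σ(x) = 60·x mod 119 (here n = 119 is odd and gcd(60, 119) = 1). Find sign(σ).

+1

Orbit of 64 under x↦60x: [64, 32, 16, 8, 4, 2, 1]… (length divides ord_119(60)).
9 cycles of lengths [24, 24, 24, 24, 8, 8, 3, 3, 1].
119 − 9 = 110 transpositions; sign(π) = (−1)^110 = +1.
(60|119)_J = +1 (Zolotarev's lemma cross-check).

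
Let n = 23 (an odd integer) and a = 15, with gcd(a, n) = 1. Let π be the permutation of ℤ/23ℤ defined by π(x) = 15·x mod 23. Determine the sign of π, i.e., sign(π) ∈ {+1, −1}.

-1

Start at x=6: 6 → 21 → 16 → 10 → 12 → 19 → 9 → … (one orbit).
2 cycles of lengths [22, 1].
n − c = 23 − 2 = 21; sign = (−1)^21 = -1.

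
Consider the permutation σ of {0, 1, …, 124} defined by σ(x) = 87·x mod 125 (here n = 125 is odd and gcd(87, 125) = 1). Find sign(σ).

Trace 91: π^k(91) = [91, 42, 29, 23, 1, 87, 69] for k=0..6.
π_87 has 4 disjoint cycles with lengths [100, 20, 4, 1] on {0,…,124}.
n − c = 125 − 4 = 121; sign = (−1)^121 = -1.
(87|125)_J = -1 (Zolotarev's lemma cross-check).

-1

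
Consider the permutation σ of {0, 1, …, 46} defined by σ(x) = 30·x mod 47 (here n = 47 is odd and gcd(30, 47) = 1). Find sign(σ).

Trace 46: π^k(46) = [46, 17, 40, 25, 45, 34, 33] for k=0..6.
Cycle lengths of π_30 on ℤ/47ℤ: [46, 1]; 2 cycles in total.
47 − 2 = 45 transpositions; sign(π) = (−1)^45 = -1.

-1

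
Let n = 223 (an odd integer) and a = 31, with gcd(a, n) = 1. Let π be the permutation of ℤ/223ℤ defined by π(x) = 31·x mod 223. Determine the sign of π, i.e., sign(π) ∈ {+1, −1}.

+1

Start at x=126: 126 → 115 → 220 → 130 → 16 → 50 → 212 → … (one orbit).
Cycle lengths of π_31 on ℤ/223ℤ: [111, 111, 1]; 3 cycles in total.
3 cycles on 223: each ℓ→(−1)^(ℓ−1), product (−1)^220 = +1.
Zolotarev: (31|223) = +1, matching the cycle-count sign.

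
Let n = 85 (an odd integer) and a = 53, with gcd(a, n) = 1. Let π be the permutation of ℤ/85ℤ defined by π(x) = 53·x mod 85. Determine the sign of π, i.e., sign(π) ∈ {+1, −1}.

-1

Start at x=1: 1 → 53 → 4 → 42 → 16 → 83 → 64 → … (one orbit).
The orbit structure of x ↦ 53x mod 85: 12 orbits of sizes [8, 8, 8, 8, 8, 8, 8, 8, 8, 8, 4, 1].
With 12 cycles on 85 points, sign = (−1)^{85−12} = -1.
Zolotarev: (53|85) = -1, matching the cycle-count sign.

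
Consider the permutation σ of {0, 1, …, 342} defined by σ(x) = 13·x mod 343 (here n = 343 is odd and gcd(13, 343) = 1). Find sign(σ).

Trace 216: π^k(216) = [216, 64, 146, 183, 321, 57, 55] for k=0..6.
Cycle lengths of π_13 on ℤ/343ℤ: [98, 98, 98, 14, 14, 14, 2, 2, 2, 1]; 10 cycles in total.
sign(π) = (−1)^{n − #cycles} = (−1)^{343−10} = (−1)^333 = -1.
(13|343)_J = -1 (Zolotarev's lemma cross-check).

-1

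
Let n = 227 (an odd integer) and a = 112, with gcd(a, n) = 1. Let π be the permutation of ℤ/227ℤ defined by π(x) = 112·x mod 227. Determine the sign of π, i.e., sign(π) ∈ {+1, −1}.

+1

Trace 4: π^k(4) = [4, 221, 9, 100, 77, 225, 3] for k=0..6.
Cycle type of π: 113×2 + 1; total 3 cycles.
n − c = 227 − 3 = 224; sign = (−1)^224 = +1.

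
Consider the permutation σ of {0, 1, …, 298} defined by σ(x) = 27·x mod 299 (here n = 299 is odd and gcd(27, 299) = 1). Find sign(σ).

Start at x=118: 118 → 196 → 209 → 261 → 170 → 105 → 144 → … (one orbit).
Cycle lengths of π_27 on ℤ/299ℤ: [11, 11, 11, 11, 11, 11, 11, 11, 11, 11, 11, 11, 11, 11, 11, 11, 11, 11, 11, 11, 11, 11, 11, 11, 11, 11, 1, 1, 1, 1, 1, 1, 1, 1, 1, 1, 1, 1, 1]; 39 cycles in total.
299 − 39 = 260 transpositions; sign(π) = (−1)^260 = +1.

+1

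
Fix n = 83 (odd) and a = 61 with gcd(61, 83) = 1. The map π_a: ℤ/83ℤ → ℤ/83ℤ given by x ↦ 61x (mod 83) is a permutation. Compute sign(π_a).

+1

Start at x=78: 78 → 27 → 70 → 37 → 16 → 63 → 25 → … (one orbit).
Decompose π into cycles: lengths [41, 41, 1] (3 cycles, including the fixed point 0).
With 3 cycles on 83 points, sign = (−1)^{83−3} = +1.
(61|83)_J = +1 (Zolotarev's lemma cross-check).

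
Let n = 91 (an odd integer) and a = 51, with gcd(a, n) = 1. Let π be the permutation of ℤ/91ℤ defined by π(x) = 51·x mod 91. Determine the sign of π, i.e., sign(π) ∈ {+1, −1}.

Orbit of 53 under x↦51x: [53, 64, 79, 25, 1, 51]… (length divides ord_91(51)).
Cycle lengths of π_51 on ℤ/91ℤ: [6, 6, 6, 6, 6, 6, 6, 6, 6, 6, 6, 6, 3, 3, 2, 2, 2, 2, 2, 2, 1]; 21 cycles in total.
Σ(ℓ_i−1) = 91−21 = 70; sign = (−1)^70 = +1.

+1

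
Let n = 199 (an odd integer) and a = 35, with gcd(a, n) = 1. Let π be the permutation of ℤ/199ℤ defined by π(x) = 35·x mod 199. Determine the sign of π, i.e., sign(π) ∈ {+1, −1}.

+1

Trace 98: π^k(98) = [98, 47, 53, 64, 51, 193, 188] for k=0..6.
Decompose π into cycles: lengths [99, 99, 1] (3 cycles, including the fixed point 0).
n − c = 199 − 3 = 196; sign = (−1)^196 = +1.
Check: (35/199) = +1 by Zolotarev.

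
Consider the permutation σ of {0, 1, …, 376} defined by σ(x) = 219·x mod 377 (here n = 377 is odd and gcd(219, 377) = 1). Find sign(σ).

-1

Start at x=262: 262 → 74 → 372 → 36 → 344 → 313 → 310 → … (one orbit).
Cycle lengths of π_219 on ℤ/377ℤ: [84, 84, 84, 84, 12, 7, 7, 7, 7, 1]; 10 cycles in total.
377 − 10 = 367 transpositions; sign(π) = (−1)^367 = -1.
(219|377)_J = -1 (Zolotarev's lemma cross-check).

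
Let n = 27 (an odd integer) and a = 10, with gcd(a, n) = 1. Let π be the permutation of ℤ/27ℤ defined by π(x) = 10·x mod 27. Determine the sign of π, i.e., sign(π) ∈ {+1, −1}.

+1

Start at x=19: 19 → 1 → 10 → 19 (one orbit).
15 cycles of lengths [3, 3, 3, 3, 3, 3, 1, 1, 1, 1, 1, 1, 1, 1, 1].
15 cycles on 27: each ℓ→(−1)^(ℓ−1), product (−1)^12 = +1.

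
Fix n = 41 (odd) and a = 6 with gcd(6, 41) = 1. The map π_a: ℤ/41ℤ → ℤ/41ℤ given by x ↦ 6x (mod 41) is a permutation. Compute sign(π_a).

-1

Orbit of 5 under x↦6x: [5, 30, 16, 14, 2, 12, 31]… (length divides ord_41(6)).
π_6 has 2 disjoint cycles with lengths [40, 1] on {0,…,40}.
2 cycles on 41: each ℓ→(−1)^(ℓ−1), product (−1)^39 = -1.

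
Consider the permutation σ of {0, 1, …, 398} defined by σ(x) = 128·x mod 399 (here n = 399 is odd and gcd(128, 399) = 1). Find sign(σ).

+1

Trace 226: π^k(226) = [226, 200, 64, 212, 4, 113, 100] for k=0..6.
The orbit structure of x ↦ 128x mod 399: 27 orbits of sizes [18, 18, 18, 18, 18, 18, 18, 18, 18, 18, 18, 18, 18, 18, 18, 18, 18, 18, 18, 18, 18, 6, 6, 3, 3, 2, 1].
n − c = 399 − 27 = 372; sign = (−1)^372 = +1.
Via Zolotarev, sign(π_{128}) = (128|399) = +1.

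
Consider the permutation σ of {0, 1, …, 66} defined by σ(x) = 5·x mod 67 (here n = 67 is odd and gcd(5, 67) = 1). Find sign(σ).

Start at x=24: 24 → 53 → 64 → 52 → 59 → 27 → 1 → … (one orbit).
Cycle lengths of π_5 on ℤ/67ℤ: [22, 22, 22, 1]; 4 cycles in total.
67 − 4 = 63 transpositions; sign(π) = (−1)^63 = -1.
Check: (5/67) = -1 by Zolotarev.

-1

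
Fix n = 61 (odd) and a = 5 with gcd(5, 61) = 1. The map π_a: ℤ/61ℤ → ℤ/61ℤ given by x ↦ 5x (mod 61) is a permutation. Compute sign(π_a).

Start at x=15: 15 → 14 → 9 → 45 → 42 → 27 → 13 → … (one orbit).
The orbit structure of x ↦ 5x mod 61: 3 orbits of sizes [30, 30, 1].
Σ(ℓ_i−1) = 61−3 = 58; sign = (−1)^58 = +1.

+1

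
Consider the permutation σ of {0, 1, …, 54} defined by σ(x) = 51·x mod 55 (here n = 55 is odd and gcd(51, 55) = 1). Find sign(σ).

Orbit of 1 under x↦51x: [1, 51, 16, 46, 36, 21, 26]… (length divides ord_55(51)).
Decompose π into cycles: lengths [10, 10, 10, 10, 10, 1, 1, 1, 1, 1] (10 cycles, including the fixed point 0).
10 cycles on 55: each ℓ→(−1)^(ℓ−1), product (−1)^45 = -1.

-1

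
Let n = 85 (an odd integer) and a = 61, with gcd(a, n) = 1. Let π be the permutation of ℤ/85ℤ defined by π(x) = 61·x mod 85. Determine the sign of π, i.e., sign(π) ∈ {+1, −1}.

Trace 21: π^k(21) = [21, 6, 26, 56, 16, 41, 36] for k=0..6.
π_61 has 10 disjoint cycles with lengths [16, 16, 16, 16, 16, 1, 1, 1, 1, 1] on {0,…,84}.
n − c = 85 − 10 = 75; sign = (−1)^75 = -1.
(61|85)_J = -1 (Zolotarev's lemma cross-check).

-1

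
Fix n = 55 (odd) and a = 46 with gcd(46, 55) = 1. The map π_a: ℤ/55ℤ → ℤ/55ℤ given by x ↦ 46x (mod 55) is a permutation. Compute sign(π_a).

Orbit of 16 under x↦46x: [16, 21, 31, 51, 36, 6, 1]… (length divides ord_55(46)).
π_46 has 10 disjoint cycles with lengths [10, 10, 10, 10, 10, 1, 1, 1, 1, 1] on {0,…,54}.
With 10 cycles on 55 points, sign = (−1)^{55−10} = -1.
Zolotarev: (46|55) = -1, matching the cycle-count sign.

-1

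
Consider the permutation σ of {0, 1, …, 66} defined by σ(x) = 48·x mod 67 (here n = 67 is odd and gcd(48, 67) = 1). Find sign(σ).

-1

Orbit of 9 under x↦48x: [9, 30, 33, 43, 54, 46, 64]… (length divides ord_67(48)).
Cycle type of π: 66 + 1; total 2 cycles.
67 − 2 = 65 transpositions; sign(π) = (−1)^65 = -1.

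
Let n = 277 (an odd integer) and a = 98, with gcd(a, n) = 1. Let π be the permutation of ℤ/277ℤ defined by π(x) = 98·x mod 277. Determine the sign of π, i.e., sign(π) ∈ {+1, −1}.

Trace 220: π^k(220) = [220, 231, 201, 31, 268, 226, 265] for k=0..6.
2 cycles of lengths [276, 1].
2 cycles on 277: each ℓ→(−1)^(ℓ−1), product (−1)^275 = -1.
Zolotarev: (98|277) = -1, matching the cycle-count sign.

-1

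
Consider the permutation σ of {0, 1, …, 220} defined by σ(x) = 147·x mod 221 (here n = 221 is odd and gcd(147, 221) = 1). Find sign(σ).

-1

Start at x=157: 157 → 95 → 42 → 207 → 152 → 23 → 66 → … (one orbit).
The orbit structure of x ↦ 147x mod 221: 8 orbits of sizes [48, 48, 48, 48, 16, 6, 6, 1].
8 cycles on 221: each ℓ→(−1)^(ℓ−1), product (−1)^213 = -1.
(147|221)_J = -1 (Zolotarev's lemma cross-check).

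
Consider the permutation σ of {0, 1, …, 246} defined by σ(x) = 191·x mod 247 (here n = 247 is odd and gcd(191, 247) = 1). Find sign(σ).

+1

Orbit of 172 under x↦191x: [172, 1, 191]… (length divides ord_247(191)).
Decompose π into cycles: lengths [3, 3, 3, 3, 3, 3, 3, 3, 3, 3, 3, 3, 3, 3, 3, 3, 3, 3, 3, 3, 3, 3, 3, 3, 3, 3, 3, 3, 3, 3, 3, 3, 3, 3, 3, 3, 3, 3, 3, 3, 3, 3, 3, 3, 3, 3, 3, 3, 3, 3, 3, 3, 3, 3, 3, 3, 3, 3, 3, 3, 3, 3, 3, 3, 3, 3, 3, 3, 3, 3, 3, 3, 3, 3, 3, 3, 1, 1, 1, 1, 1, 1, 1, 1, 1, 1, 1, 1, 1, 1, 1, 1, 1, 1, 1] (95 cycles, including the fixed point 0).
n − c = 247 − 95 = 152; sign = (−1)^152 = +1.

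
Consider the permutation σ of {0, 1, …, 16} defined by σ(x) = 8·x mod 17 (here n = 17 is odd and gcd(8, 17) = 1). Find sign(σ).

Orbit of 8 under x↦8x: [8, 13, 2, 16, 9, 4, 15]… (length divides ord_17(8)).
3 cycles of lengths [8, 8, 1].
Σ(ℓ_i−1) = 17−3 = 14; sign = (−1)^14 = +1.

+1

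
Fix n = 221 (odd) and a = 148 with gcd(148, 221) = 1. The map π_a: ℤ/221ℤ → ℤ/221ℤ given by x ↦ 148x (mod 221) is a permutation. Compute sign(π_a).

+1

Orbit of 155 under x↦148x: [155, 177, 118, 5, 77, 125, 157]… (length divides ord_221(148)).
Cycle type of π: 16×13 + 4×3 + 1; total 17 cycles.
With 17 cycles on 221 points, sign = (−1)^{221−17} = +1.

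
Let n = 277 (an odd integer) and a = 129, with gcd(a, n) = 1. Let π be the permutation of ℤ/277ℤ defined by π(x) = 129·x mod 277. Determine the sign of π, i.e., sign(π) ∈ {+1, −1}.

-1

Start at x=33: 33 → 102 → 139 → 203 → 149 → 108 → 82 → … (one orbit).
4 cycles of lengths [92, 92, 92, 1].
4 cycles on 277: each ℓ→(−1)^(ℓ−1), product (−1)^273 = -1.
(129|277)_J = -1 (Zolotarev's lemma cross-check).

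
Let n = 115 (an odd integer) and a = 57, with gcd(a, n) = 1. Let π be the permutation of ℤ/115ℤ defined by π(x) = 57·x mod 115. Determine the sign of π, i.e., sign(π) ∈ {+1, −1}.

Orbit of 49 under x↦57x: [49, 33, 41, 37, 39, 38, 96]… (length divides ord_115(57)).
The orbit structure of x ↦ 57x mod 115: 5 orbits of sizes [44, 44, 22, 4, 1].
115 − 5 = 110 transpositions; sign(π) = (−1)^110 = +1.
The Jacobi symbol (57|115) = +1 (Zolotarev) agrees.

+1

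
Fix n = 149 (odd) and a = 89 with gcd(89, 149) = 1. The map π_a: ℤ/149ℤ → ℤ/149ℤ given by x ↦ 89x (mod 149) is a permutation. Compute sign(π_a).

Orbit of 28 under x↦89x: [28, 108, 76, 59, 36, 75, 119]… (length divides ord_149(89)).
Decompose π into cycles: lengths [148, 1] (2 cycles, including the fixed point 0).
Σ(ℓ_i−1) = 149−2 = 147; sign = (−1)^147 = -1.

-1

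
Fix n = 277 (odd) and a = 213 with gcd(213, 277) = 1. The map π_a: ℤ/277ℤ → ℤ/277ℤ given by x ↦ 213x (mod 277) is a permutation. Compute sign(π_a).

Trace 213: π^k(213) = [213, 218, 175, 157, 201, 155, 52] for k=0..6.
π_213 has 13 disjoint cycles with lengths [23, 23, 23, 23, 23, 23, 23, 23, 23, 23, 23, 23, 1] on {0,…,276}.
n − c = 277 − 13 = 264; sign = (−1)^264 = +1.
Zolotarev: (213|277) = +1, matching the cycle-count sign.

+1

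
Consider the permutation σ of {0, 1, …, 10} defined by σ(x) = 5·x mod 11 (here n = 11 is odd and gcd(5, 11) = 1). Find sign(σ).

+1

Orbit of 9 under x↦5x: [9, 1, 5, 3, 4]… (length divides ord_11(5)).
The orbit structure of x ↦ 5x mod 11: 3 orbits of sizes [5, 5, 1].
With 3 cycles on 11 points, sign = (−1)^{11−3} = +1.
(5|11)_J = +1 (Zolotarev's lemma cross-check).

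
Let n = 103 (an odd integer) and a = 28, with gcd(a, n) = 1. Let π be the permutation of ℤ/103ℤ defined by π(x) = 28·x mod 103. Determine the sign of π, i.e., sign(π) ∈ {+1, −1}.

Trace 17: π^k(17) = [17, 64, 41, 15, 8, 18, 92] for k=0..6.
The orbit structure of x ↦ 28x mod 103: 3 orbits of sizes [51, 51, 1].
3 cycles on 103: each ℓ→(−1)^(ℓ−1), product (−1)^100 = +1.
Zolotarev: (28|103) = +1, matching the cycle-count sign.

+1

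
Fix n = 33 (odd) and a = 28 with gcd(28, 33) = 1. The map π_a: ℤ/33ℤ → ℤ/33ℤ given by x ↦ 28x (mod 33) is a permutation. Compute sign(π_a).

Start at x=4: 4 → 13 → 1 → 28 → 25 → 7 → 31 → … (one orbit).
The orbit structure of x ↦ 28x mod 33: 6 orbits of sizes [10, 10, 10, 1, 1, 1].
33 − 6 = 27 transpositions; sign(π) = (−1)^27 = -1.
Zolotarev: (28|33) = -1, matching the cycle-count sign.

-1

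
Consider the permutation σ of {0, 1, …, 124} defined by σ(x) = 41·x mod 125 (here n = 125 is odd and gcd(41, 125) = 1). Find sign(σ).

Orbit of 96 under x↦41x: [96, 61, 1, 41, 56, 46, 11]… (length divides ord_125(41)).
Cycle type of π: 25×4 + 5×4 + 1×5; total 13 cycles.
13 cycles on 125: each ℓ→(−1)^(ℓ−1), product (−1)^112 = +1.

+1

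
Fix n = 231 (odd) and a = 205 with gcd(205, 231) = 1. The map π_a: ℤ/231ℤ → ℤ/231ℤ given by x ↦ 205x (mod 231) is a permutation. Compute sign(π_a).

Orbit of 1 under x↦205x: [1, 205, 214, 211, 58, 109, 169]… (length divides ord_231(205)).
Decompose π into cycles: lengths [30, 30, 30, 30, 30, 30, 10, 10, 10, 3, 3, 3, 3, 3, 3, 1, 1, 1] (18 cycles, including the fixed point 0).
With 18 cycles on 231 points, sign = (−1)^{231−18} = -1.

-1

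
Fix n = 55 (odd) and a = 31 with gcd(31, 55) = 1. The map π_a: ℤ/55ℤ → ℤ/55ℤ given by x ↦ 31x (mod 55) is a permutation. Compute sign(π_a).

Start at x=36: 36 → 16 → 1 → 31 → 26 → 36 (one orbit).
Cycle lengths of π_31 on ℤ/55ℤ: [5, 5, 5, 5, 5, 5, 5, 5, 5, 5, 1, 1, 1, 1, 1]; 15 cycles in total.
n − c = 55 − 15 = 40; sign = (−1)^40 = +1.

+1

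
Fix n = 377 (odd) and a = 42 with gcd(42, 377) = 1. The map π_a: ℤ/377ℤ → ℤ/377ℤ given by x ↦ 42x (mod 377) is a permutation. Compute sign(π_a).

Orbit of 347 under x↦42x: [347, 248, 237, 152, 352, 81, 9]… (length divides ord_377(42)).
The orbit structure of x ↦ 42x mod 377: 15 orbits of sizes [42, 42, 42, 42, 42, 42, 42, 42, 14, 14, 3, 3, 3, 3, 1].
377 − 15 = 362 transpositions; sign(π) = (−1)^362 = +1.
(42|377)_J = +1 (Zolotarev's lemma cross-check).

+1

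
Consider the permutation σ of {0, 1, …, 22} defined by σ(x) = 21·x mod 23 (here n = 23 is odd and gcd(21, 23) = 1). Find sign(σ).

Orbit of 22 under x↦21x: [22, 2, 19, 8, 7, 9, 5]… (length divides ord_23(21)).
Decompose π into cycles: lengths [22, 1] (2 cycles, including the fixed point 0).
2 cycles on 23: each ℓ→(−1)^(ℓ−1), product (−1)^21 = -1.
The Jacobi symbol (21|23) = -1 (Zolotarev) agrees.

-1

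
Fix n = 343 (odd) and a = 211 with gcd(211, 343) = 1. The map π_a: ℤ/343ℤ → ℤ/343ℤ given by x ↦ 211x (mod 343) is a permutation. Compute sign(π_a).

Orbit of 274 under x↦211x: [274, 190, 302, 267, 85, 99, 309]… (length divides ord_343(211)).
π_211 has 19 disjoint cycles with lengths [49, 49, 49, 49, 49, 49, 7, 7, 7, 7, 7, 7, 1, 1, 1, 1, 1, 1, 1] on {0,…,342}.
Σ(ℓ_i−1) = 343−19 = 324; sign = (−1)^324 = +1.

+1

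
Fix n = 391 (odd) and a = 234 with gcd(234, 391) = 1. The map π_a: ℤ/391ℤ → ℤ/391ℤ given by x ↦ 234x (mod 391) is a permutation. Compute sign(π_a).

+1

Start at x=18: 18 → 302 → 288 → 140 → 307 → 285 → 220 → … (one orbit).
Cycle lengths of π_234 on ℤ/391ℤ: [44, 44, 44, 44, 44, 44, 44, 44, 11, 11, 4, 4, 4, 4, 1]; 15 cycles in total.
n − c = 391 − 15 = 376; sign = (−1)^376 = +1.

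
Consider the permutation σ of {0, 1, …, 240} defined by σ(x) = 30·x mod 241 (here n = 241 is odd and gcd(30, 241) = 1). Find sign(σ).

+1

Start at x=30: 30 → 177 → 8 → 240 → 211 → 64 → 233 → … (one orbit).
The orbit structure of x ↦ 30x mod 241: 31 orbits of sizes [8, 8, 8, 8, 8, 8, 8, 8, 8, 8, 8, 8, 8, 8, 8, 8, 8, 8, 8, 8, 8, 8, 8, 8, 8, 8, 8, 8, 8, 8, 1].
Σ(ℓ_i−1) = 241−31 = 210; sign = (−1)^210 = +1.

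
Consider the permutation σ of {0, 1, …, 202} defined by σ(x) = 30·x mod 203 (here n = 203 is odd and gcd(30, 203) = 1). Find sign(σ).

+1

Start at x=1: 1 → 30 → 88 → 1 (one orbit).
π_30 has 87 disjoint cycles with lengths [3, 3, 3, 3, 3, 3, 3, 3, 3, 3, 3, 3, 3, 3, 3, 3, 3, 3, 3, 3, 3, 3, 3, 3, 3, 3, 3, 3, 3, 3, 3, 3, 3, 3, 3, 3, 3, 3, 3, 3, 3, 3, 3, 3, 3, 3, 3, 3, 3, 3, 3, 3, 3, 3, 3, 3, 3, 3, 1, 1, 1, 1, 1, 1, 1, 1, 1, 1, 1, 1, 1, 1, 1, 1, 1, 1, 1, 1, 1, 1, 1, 1, 1, 1, 1, 1, 1] on {0,…,202}.
With 87 cycles on 203 points, sign = (−1)^{203−87} = +1.
Check: (30/203) = +1 by Zolotarev.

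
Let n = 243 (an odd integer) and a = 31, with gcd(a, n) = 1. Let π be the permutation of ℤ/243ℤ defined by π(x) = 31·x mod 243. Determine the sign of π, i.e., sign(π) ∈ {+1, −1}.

+1

Orbit of 154 under x↦31x: [154, 157, 7, 217, 166, 43, 118]… (length divides ord_243(31)).
Cycle type of π: 81×2 + 27×2 + 9×2 + 3×2 + 1×3; total 11 cycles.
11 cycles on 243: each ℓ→(−1)^(ℓ−1), product (−1)^232 = +1.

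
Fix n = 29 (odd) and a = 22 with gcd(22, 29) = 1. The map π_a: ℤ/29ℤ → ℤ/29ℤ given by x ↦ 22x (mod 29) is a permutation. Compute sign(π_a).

+1

Trace 13: π^k(13) = [13, 25, 28, 7, 9, 24, 6] for k=0..6.
Cycle type of π: 14×2 + 1; total 3 cycles.
Σ(ℓ_i−1) = 29−3 = 26; sign = (−1)^26 = +1.
Zolotarev: (22|29) = +1, matching the cycle-count sign.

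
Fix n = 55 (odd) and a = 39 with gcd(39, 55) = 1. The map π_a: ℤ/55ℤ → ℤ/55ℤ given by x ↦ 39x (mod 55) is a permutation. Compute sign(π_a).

-1

Orbit of 26 under x↦39x: [26, 24, 1, 39, 36, 29, 31]… (length divides ord_55(39)).
π_39 has 8 disjoint cycles with lengths [10, 10, 10, 10, 10, 2, 2, 1] on {0,…,54}.
Σ(ℓ_i−1) = 55−8 = 47; sign = (−1)^47 = -1.
The Jacobi symbol (39|55) = -1 (Zolotarev) agrees.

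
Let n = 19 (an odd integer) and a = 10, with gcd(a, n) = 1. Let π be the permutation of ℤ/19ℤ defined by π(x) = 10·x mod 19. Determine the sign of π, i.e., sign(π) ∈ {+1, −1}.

-1

Start at x=18: 18 → 9 → 14 → 7 → 13 → 16 → 8 → … (one orbit).
Cycle lengths of π_10 on ℤ/19ℤ: [18, 1]; 2 cycles in total.
Σ(ℓ_i−1) = 19−2 = 17; sign = (−1)^17 = -1.
Zolotarev: (10|19) = -1, matching the cycle-count sign.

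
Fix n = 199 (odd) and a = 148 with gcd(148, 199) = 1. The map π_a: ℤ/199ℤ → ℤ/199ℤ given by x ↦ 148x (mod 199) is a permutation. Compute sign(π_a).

-1

Start at x=22: 22 → 72 → 109 → 13 → 133 → 182 → 71 → … (one orbit).
π_148 has 2 disjoint cycles with lengths [198, 1] on {0,…,198}.
sign(π) = (−1)^{n − #cycles} = (−1)^{199−2} = (−1)^197 = -1.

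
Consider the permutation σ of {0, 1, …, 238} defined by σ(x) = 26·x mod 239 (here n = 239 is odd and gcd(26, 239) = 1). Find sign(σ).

-1

Start at x=90: 90 → 189 → 134 → 138 → 3 → 78 → 116 → … (one orbit).
Cycle type of π: 238 + 1; total 2 cycles.
2 cycles on 239: each ℓ→(−1)^(ℓ−1), product (−1)^237 = -1.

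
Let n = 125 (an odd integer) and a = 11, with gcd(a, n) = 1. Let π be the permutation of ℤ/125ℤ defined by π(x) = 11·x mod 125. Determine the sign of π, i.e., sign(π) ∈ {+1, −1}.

Orbit of 56 under x↦11x: [56, 116, 26, 36, 21, 106, 41]… (length divides ord_125(11)).
13 cycles of lengths [25, 25, 25, 25, 5, 5, 5, 5, 1, 1, 1, 1, 1].
13 cycles on 125: each ℓ→(−1)^(ℓ−1), product (−1)^112 = +1.
Zolotarev: (11|125) = +1, matching the cycle-count sign.

+1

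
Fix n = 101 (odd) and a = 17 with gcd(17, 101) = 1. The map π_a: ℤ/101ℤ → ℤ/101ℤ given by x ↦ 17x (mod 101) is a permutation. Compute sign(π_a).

+1

Trace 14: π^k(14) = [14, 36, 6, 1, 17, 87, 65] for k=0..6.
π_17 has 11 disjoint cycles with lengths [10, 10, 10, 10, 10, 10, 10, 10, 10, 10, 1] on {0,…,100}.
With 11 cycles on 101 points, sign = (−1)^{101−11} = +1.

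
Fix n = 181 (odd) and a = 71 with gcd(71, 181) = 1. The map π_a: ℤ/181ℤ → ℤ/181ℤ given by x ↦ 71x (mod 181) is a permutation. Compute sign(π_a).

-1

Start at x=95: 95 → 48 → 150 → 152 → 113 → 59 → 26 → … (one orbit).
4 cycles of lengths [60, 60, 60, 1].
n − c = 181 − 4 = 177; sign = (−1)^177 = -1.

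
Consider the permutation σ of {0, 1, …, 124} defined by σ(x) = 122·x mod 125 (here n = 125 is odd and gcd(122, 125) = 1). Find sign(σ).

Orbit of 49 under x↦122x: [49, 103, 66, 52, 94, 93, 96]… (length divides ord_125(122)).
Cycle lengths of π_122 on ℤ/125ℤ: [100, 20, 4, 1]; 4 cycles in total.
n − c = 125 − 4 = 121; sign = (−1)^121 = -1.
Zolotarev: (122|125) = -1, matching the cycle-count sign.

-1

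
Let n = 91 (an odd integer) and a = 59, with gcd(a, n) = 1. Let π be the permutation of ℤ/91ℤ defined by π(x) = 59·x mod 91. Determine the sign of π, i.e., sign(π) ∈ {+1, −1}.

Trace 1: π^k(1) = [1, 59, 23, 83, 74, 89, 64] for k=0..6.
The orbit structure of x ↦ 59x mod 91: 9 orbits of sizes [12, 12, 12, 12, 12, 12, 12, 6, 1].
n − c = 91 − 9 = 82; sign = (−1)^82 = +1.
The Jacobi symbol (59|91) = +1 (Zolotarev) agrees.

+1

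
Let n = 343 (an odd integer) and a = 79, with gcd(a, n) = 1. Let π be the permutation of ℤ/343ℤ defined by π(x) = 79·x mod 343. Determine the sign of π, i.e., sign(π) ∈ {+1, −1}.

+1

Orbit of 226 under x↦79x: [226, 18, 50, 177, 263, 197, 128]… (length divides ord_343(79)).
Cycle lengths of π_79 on ℤ/343ℤ: [21, 21, 21, 21, 21, 21, 21, 21, 21, 21, 21, 21, 21, 21, 3, 3, 3, 3, 3, 3, 3, 3, 3, 3, 3, 3, 3, 3, 3, 3, 1]; 31 cycles in total.
With 31 cycles on 343 points, sign = (−1)^{343−31} = +1.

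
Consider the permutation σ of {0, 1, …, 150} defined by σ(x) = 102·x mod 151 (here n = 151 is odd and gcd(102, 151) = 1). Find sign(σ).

-1

Trace 107: π^k(107) = [107, 42, 56, 125, 66, 88, 67] for k=0..6.
π_102 has 2 disjoint cycles with lengths [150, 1] on {0,…,150}.
Σ(ℓ_i−1) = 151−2 = 149; sign = (−1)^149 = -1.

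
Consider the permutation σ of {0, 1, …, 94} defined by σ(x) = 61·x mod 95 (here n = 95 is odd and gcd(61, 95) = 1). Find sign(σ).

Trace 1: π^k(1) = [1, 61, 16, 26, 66, 36, 11] for k=0..6.
15 cycles of lengths [9, 9, 9, 9, 9, 9, 9, 9, 9, 9, 1, 1, 1, 1, 1].
sign(π) = (−1)^{n − #cycles} = (−1)^{95−15} = (−1)^80 = +1.
The Jacobi symbol (61|95) = +1 (Zolotarev) agrees.

+1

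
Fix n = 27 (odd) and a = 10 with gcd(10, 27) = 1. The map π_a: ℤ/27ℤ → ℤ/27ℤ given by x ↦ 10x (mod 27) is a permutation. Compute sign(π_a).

+1

Trace 1: π^k(1) = [1, 10, 19] for k=0..2.
15 cycles of lengths [3, 3, 3, 3, 3, 3, 1, 1, 1, 1, 1, 1, 1, 1, 1].
15 cycles on 27: each ℓ→(−1)^(ℓ−1), product (−1)^12 = +1.
Zolotarev: (10|27) = +1, matching the cycle-count sign.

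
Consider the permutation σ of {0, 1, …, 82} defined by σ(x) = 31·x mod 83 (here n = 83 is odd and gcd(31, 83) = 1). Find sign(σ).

+1

Start at x=69: 69 → 64 → 75 → 1 → 31 → 48 → 77 → … (one orbit).
π_31 has 3 disjoint cycles with lengths [41, 41, 1] on {0,…,82}.
3 cycles on 83: each ℓ→(−1)^(ℓ−1), product (−1)^80 = +1.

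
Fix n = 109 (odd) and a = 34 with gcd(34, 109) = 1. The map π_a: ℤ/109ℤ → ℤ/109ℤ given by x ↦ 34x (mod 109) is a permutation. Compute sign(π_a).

Trace 66: π^k(66) = [66, 64, 105, 82, 63, 71, 16] for k=0..6.
Cycle lengths of π_34 on ℤ/109ℤ: [18, 18, 18, 18, 18, 18, 1]; 7 cycles in total.
With 7 cycles on 109 points, sign = (−1)^{109−7} = +1.
Check: (34/109) = +1 by Zolotarev.

+1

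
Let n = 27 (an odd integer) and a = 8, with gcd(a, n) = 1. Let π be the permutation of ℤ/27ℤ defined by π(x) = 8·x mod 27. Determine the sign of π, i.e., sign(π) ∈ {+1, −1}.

-1

Orbit of 1 under x↦8x: [1, 8, 10, 26, 19, 17]… (length divides ord_27(8)).
π_8 has 8 disjoint cycles with lengths [6, 6, 6, 2, 2, 2, 2, 1] on {0,…,26}.
With 8 cycles on 27 points, sign = (−1)^{27−8} = -1.
Via Zolotarev, sign(π_{8}) = (8|27) = -1.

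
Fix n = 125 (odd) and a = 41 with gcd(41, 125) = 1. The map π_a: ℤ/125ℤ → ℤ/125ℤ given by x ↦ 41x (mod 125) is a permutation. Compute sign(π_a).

Trace 6: π^k(6) = [6, 121, 86, 26, 66, 81, 71] for k=0..6.
Cycle type of π: 25×4 + 5×4 + 1×5; total 13 cycles.
125 − 13 = 112 transpositions; sign(π) = (−1)^112 = +1.
Zolotarev: (41|125) = +1, matching the cycle-count sign.

+1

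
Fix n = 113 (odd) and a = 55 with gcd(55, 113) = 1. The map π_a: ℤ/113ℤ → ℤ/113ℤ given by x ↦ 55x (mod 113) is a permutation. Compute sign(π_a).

Trace 14: π^k(14) = [14, 92, 88, 94, 85, 42, 50] for k=0..6.
Cycle type of π: 112 + 1; total 2 cycles.
113 − 2 = 111 transpositions; sign(π) = (−1)^111 = -1.
The Jacobi symbol (55|113) = -1 (Zolotarev) agrees.

-1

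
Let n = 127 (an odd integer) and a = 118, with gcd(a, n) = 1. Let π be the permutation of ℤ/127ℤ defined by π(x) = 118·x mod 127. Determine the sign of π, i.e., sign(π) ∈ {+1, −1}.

Start at x=118: 118 → 81 → 33 → 84 → 6 → 73 → 105 → … (one orbit).
2 cycles of lengths [126, 1].
With 2 cycles on 127 points, sign = (−1)^{127−2} = -1.

-1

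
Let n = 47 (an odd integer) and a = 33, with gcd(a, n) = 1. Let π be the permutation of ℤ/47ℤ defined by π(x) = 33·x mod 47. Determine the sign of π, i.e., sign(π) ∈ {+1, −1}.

-1

Start at x=15: 15 → 25 → 26 → 12 → 20 → 2 → 19 → … (one orbit).
Cycle type of π: 46 + 1; total 2 cycles.
2 cycles on 47: each ℓ→(−1)^(ℓ−1), product (−1)^45 = -1.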